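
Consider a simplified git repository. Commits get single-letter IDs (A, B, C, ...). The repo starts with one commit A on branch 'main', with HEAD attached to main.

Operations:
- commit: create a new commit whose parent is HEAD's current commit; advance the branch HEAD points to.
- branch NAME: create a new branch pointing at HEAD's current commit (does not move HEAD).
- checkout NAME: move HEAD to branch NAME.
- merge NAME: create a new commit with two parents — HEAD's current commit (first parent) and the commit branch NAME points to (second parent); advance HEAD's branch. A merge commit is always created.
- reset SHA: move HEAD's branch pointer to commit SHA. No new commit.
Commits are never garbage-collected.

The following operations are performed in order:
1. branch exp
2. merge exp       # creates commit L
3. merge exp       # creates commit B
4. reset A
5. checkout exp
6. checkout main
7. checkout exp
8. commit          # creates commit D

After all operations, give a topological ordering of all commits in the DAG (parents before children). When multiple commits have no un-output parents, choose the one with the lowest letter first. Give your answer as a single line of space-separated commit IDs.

After op 1 (branch): HEAD=main@A [exp=A main=A]
After op 2 (merge): HEAD=main@L [exp=A main=L]
After op 3 (merge): HEAD=main@B [exp=A main=B]
After op 4 (reset): HEAD=main@A [exp=A main=A]
After op 5 (checkout): HEAD=exp@A [exp=A main=A]
After op 6 (checkout): HEAD=main@A [exp=A main=A]
After op 7 (checkout): HEAD=exp@A [exp=A main=A]
After op 8 (commit): HEAD=exp@D [exp=D main=A]
commit A: parents=[]
commit B: parents=['L', 'A']
commit D: parents=['A']
commit L: parents=['A', 'A']

Answer: A D L B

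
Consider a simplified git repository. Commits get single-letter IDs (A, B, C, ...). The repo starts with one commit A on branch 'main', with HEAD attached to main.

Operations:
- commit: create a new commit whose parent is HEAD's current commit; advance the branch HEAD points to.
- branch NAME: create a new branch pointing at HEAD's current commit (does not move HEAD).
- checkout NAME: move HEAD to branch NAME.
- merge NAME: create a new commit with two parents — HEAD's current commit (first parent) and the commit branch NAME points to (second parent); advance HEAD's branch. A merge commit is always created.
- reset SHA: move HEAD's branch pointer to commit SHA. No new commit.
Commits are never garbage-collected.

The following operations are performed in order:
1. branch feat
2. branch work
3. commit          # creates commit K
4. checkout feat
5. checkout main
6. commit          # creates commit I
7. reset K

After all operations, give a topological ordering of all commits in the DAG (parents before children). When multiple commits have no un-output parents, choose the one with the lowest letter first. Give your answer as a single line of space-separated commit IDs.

Answer: A K I

Derivation:
After op 1 (branch): HEAD=main@A [feat=A main=A]
After op 2 (branch): HEAD=main@A [feat=A main=A work=A]
After op 3 (commit): HEAD=main@K [feat=A main=K work=A]
After op 4 (checkout): HEAD=feat@A [feat=A main=K work=A]
After op 5 (checkout): HEAD=main@K [feat=A main=K work=A]
After op 6 (commit): HEAD=main@I [feat=A main=I work=A]
After op 7 (reset): HEAD=main@K [feat=A main=K work=A]
commit A: parents=[]
commit I: parents=['K']
commit K: parents=['A']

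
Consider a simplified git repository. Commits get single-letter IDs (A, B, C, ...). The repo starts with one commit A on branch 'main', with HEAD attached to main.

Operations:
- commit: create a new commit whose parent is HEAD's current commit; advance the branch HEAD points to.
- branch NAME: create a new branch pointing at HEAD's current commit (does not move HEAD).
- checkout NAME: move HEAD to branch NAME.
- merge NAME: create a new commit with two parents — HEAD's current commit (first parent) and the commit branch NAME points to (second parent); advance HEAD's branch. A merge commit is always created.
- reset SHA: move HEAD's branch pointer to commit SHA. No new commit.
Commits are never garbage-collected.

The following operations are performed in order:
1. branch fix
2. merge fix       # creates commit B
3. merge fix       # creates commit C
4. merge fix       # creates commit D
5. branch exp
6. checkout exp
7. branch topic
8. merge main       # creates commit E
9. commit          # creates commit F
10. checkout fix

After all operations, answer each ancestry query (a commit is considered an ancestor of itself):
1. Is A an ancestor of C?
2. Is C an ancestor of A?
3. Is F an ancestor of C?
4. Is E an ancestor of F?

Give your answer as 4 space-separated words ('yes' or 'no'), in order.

After op 1 (branch): HEAD=main@A [fix=A main=A]
After op 2 (merge): HEAD=main@B [fix=A main=B]
After op 3 (merge): HEAD=main@C [fix=A main=C]
After op 4 (merge): HEAD=main@D [fix=A main=D]
After op 5 (branch): HEAD=main@D [exp=D fix=A main=D]
After op 6 (checkout): HEAD=exp@D [exp=D fix=A main=D]
After op 7 (branch): HEAD=exp@D [exp=D fix=A main=D topic=D]
After op 8 (merge): HEAD=exp@E [exp=E fix=A main=D topic=D]
After op 9 (commit): HEAD=exp@F [exp=F fix=A main=D topic=D]
After op 10 (checkout): HEAD=fix@A [exp=F fix=A main=D topic=D]
ancestors(C) = {A,B,C}; A in? yes
ancestors(A) = {A}; C in? no
ancestors(C) = {A,B,C}; F in? no
ancestors(F) = {A,B,C,D,E,F}; E in? yes

Answer: yes no no yes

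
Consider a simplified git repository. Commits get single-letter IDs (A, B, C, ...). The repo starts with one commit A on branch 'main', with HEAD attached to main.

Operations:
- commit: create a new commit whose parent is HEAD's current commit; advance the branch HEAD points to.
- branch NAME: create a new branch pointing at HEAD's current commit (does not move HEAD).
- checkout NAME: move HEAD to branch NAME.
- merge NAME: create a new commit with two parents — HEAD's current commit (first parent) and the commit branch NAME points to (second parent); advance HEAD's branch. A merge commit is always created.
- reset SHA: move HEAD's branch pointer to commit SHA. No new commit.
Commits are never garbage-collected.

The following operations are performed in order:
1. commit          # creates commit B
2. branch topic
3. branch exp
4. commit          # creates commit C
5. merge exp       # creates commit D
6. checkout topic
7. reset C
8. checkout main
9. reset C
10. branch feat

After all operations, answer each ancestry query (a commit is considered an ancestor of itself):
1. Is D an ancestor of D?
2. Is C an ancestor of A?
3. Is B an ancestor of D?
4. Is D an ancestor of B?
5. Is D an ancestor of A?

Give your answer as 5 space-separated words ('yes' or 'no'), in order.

Answer: yes no yes no no

Derivation:
After op 1 (commit): HEAD=main@B [main=B]
After op 2 (branch): HEAD=main@B [main=B topic=B]
After op 3 (branch): HEAD=main@B [exp=B main=B topic=B]
After op 4 (commit): HEAD=main@C [exp=B main=C topic=B]
After op 5 (merge): HEAD=main@D [exp=B main=D topic=B]
After op 6 (checkout): HEAD=topic@B [exp=B main=D topic=B]
After op 7 (reset): HEAD=topic@C [exp=B main=D topic=C]
After op 8 (checkout): HEAD=main@D [exp=B main=D topic=C]
After op 9 (reset): HEAD=main@C [exp=B main=C topic=C]
After op 10 (branch): HEAD=main@C [exp=B feat=C main=C topic=C]
ancestors(D) = {A,B,C,D}; D in? yes
ancestors(A) = {A}; C in? no
ancestors(D) = {A,B,C,D}; B in? yes
ancestors(B) = {A,B}; D in? no
ancestors(A) = {A}; D in? no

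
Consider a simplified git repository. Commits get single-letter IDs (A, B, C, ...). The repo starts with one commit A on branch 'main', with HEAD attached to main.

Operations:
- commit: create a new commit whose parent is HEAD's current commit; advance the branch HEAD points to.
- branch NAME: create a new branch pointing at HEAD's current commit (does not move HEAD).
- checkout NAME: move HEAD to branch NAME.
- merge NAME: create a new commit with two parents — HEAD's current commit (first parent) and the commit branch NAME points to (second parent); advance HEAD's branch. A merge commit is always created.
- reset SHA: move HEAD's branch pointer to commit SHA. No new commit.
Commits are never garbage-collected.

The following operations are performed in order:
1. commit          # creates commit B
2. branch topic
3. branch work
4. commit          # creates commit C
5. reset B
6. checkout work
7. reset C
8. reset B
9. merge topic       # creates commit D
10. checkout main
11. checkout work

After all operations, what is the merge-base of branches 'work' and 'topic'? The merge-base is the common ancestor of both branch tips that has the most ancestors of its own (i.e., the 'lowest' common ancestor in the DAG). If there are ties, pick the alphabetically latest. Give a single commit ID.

Answer: B

Derivation:
After op 1 (commit): HEAD=main@B [main=B]
After op 2 (branch): HEAD=main@B [main=B topic=B]
After op 3 (branch): HEAD=main@B [main=B topic=B work=B]
After op 4 (commit): HEAD=main@C [main=C topic=B work=B]
After op 5 (reset): HEAD=main@B [main=B topic=B work=B]
After op 6 (checkout): HEAD=work@B [main=B topic=B work=B]
After op 7 (reset): HEAD=work@C [main=B topic=B work=C]
After op 8 (reset): HEAD=work@B [main=B topic=B work=B]
After op 9 (merge): HEAD=work@D [main=B topic=B work=D]
After op 10 (checkout): HEAD=main@B [main=B topic=B work=D]
After op 11 (checkout): HEAD=work@D [main=B topic=B work=D]
ancestors(work=D): ['A', 'B', 'D']
ancestors(topic=B): ['A', 'B']
common: ['A', 'B']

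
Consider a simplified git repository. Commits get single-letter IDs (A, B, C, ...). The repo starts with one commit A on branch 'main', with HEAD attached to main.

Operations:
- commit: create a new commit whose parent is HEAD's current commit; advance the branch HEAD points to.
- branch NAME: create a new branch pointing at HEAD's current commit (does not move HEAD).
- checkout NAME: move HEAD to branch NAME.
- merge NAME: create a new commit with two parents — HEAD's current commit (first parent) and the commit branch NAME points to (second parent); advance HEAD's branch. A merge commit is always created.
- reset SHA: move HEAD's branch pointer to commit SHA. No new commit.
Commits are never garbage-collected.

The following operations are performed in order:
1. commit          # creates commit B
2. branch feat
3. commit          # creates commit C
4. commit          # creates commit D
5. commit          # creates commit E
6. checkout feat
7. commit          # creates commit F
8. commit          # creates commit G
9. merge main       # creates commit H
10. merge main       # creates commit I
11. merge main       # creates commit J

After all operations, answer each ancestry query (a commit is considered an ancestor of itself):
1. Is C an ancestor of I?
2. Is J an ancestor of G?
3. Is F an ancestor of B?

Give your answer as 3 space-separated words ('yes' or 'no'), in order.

After op 1 (commit): HEAD=main@B [main=B]
After op 2 (branch): HEAD=main@B [feat=B main=B]
After op 3 (commit): HEAD=main@C [feat=B main=C]
After op 4 (commit): HEAD=main@D [feat=B main=D]
After op 5 (commit): HEAD=main@E [feat=B main=E]
After op 6 (checkout): HEAD=feat@B [feat=B main=E]
After op 7 (commit): HEAD=feat@F [feat=F main=E]
After op 8 (commit): HEAD=feat@G [feat=G main=E]
After op 9 (merge): HEAD=feat@H [feat=H main=E]
After op 10 (merge): HEAD=feat@I [feat=I main=E]
After op 11 (merge): HEAD=feat@J [feat=J main=E]
ancestors(I) = {A,B,C,D,E,F,G,H,I}; C in? yes
ancestors(G) = {A,B,F,G}; J in? no
ancestors(B) = {A,B}; F in? no

Answer: yes no no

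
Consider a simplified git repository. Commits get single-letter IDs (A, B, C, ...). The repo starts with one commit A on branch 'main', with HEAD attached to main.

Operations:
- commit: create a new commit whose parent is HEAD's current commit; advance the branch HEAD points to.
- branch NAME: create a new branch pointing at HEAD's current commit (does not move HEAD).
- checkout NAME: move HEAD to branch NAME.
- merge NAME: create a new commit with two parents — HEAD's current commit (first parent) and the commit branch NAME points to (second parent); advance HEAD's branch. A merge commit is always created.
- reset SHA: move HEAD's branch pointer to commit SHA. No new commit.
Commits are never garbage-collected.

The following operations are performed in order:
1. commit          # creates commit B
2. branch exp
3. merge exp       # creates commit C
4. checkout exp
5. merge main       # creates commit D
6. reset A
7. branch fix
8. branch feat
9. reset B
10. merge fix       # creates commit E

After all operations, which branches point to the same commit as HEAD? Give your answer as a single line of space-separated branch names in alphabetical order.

Answer: exp

Derivation:
After op 1 (commit): HEAD=main@B [main=B]
After op 2 (branch): HEAD=main@B [exp=B main=B]
After op 3 (merge): HEAD=main@C [exp=B main=C]
After op 4 (checkout): HEAD=exp@B [exp=B main=C]
After op 5 (merge): HEAD=exp@D [exp=D main=C]
After op 6 (reset): HEAD=exp@A [exp=A main=C]
After op 7 (branch): HEAD=exp@A [exp=A fix=A main=C]
After op 8 (branch): HEAD=exp@A [exp=A feat=A fix=A main=C]
After op 9 (reset): HEAD=exp@B [exp=B feat=A fix=A main=C]
After op 10 (merge): HEAD=exp@E [exp=E feat=A fix=A main=C]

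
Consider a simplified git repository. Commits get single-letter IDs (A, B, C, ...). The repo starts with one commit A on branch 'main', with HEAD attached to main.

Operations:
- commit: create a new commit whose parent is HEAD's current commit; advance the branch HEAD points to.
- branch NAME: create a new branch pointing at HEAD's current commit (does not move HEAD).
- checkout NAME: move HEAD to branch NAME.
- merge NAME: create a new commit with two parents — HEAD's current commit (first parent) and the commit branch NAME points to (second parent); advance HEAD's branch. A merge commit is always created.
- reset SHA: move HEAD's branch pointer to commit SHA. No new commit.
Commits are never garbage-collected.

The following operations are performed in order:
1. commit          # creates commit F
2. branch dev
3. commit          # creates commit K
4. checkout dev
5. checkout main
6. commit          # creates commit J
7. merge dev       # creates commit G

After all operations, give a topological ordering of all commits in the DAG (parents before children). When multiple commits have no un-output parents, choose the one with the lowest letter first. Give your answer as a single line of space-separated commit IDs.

Answer: A F K J G

Derivation:
After op 1 (commit): HEAD=main@F [main=F]
After op 2 (branch): HEAD=main@F [dev=F main=F]
After op 3 (commit): HEAD=main@K [dev=F main=K]
After op 4 (checkout): HEAD=dev@F [dev=F main=K]
After op 5 (checkout): HEAD=main@K [dev=F main=K]
After op 6 (commit): HEAD=main@J [dev=F main=J]
After op 7 (merge): HEAD=main@G [dev=F main=G]
commit A: parents=[]
commit F: parents=['A']
commit G: parents=['J', 'F']
commit J: parents=['K']
commit K: parents=['F']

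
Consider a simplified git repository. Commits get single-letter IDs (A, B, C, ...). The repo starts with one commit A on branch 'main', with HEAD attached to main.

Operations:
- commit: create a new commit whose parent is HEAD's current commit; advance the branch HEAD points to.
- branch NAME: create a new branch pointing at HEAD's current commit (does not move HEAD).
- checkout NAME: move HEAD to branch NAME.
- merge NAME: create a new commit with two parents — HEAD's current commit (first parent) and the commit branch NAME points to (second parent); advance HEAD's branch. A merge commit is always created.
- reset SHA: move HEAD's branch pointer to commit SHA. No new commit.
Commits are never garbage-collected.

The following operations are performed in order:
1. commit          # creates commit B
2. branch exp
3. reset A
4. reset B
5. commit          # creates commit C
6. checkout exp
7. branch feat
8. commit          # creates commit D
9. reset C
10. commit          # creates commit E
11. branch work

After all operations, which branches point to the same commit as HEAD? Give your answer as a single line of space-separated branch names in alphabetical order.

Answer: exp work

Derivation:
After op 1 (commit): HEAD=main@B [main=B]
After op 2 (branch): HEAD=main@B [exp=B main=B]
After op 3 (reset): HEAD=main@A [exp=B main=A]
After op 4 (reset): HEAD=main@B [exp=B main=B]
After op 5 (commit): HEAD=main@C [exp=B main=C]
After op 6 (checkout): HEAD=exp@B [exp=B main=C]
After op 7 (branch): HEAD=exp@B [exp=B feat=B main=C]
After op 8 (commit): HEAD=exp@D [exp=D feat=B main=C]
After op 9 (reset): HEAD=exp@C [exp=C feat=B main=C]
After op 10 (commit): HEAD=exp@E [exp=E feat=B main=C]
After op 11 (branch): HEAD=exp@E [exp=E feat=B main=C work=E]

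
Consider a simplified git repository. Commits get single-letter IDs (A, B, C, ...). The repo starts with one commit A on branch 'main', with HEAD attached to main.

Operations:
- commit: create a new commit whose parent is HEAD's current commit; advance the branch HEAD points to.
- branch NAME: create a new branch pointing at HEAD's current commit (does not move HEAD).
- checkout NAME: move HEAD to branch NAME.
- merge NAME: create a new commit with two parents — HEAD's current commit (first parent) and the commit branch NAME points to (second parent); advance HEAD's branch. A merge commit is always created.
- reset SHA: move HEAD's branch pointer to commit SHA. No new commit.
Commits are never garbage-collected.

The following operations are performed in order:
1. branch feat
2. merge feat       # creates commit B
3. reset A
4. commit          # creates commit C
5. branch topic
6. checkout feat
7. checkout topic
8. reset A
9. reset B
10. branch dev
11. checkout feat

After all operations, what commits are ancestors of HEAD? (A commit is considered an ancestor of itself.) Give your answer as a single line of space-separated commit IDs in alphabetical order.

Answer: A

Derivation:
After op 1 (branch): HEAD=main@A [feat=A main=A]
After op 2 (merge): HEAD=main@B [feat=A main=B]
After op 3 (reset): HEAD=main@A [feat=A main=A]
After op 4 (commit): HEAD=main@C [feat=A main=C]
After op 5 (branch): HEAD=main@C [feat=A main=C topic=C]
After op 6 (checkout): HEAD=feat@A [feat=A main=C topic=C]
After op 7 (checkout): HEAD=topic@C [feat=A main=C topic=C]
After op 8 (reset): HEAD=topic@A [feat=A main=C topic=A]
After op 9 (reset): HEAD=topic@B [feat=A main=C topic=B]
After op 10 (branch): HEAD=topic@B [dev=B feat=A main=C topic=B]
After op 11 (checkout): HEAD=feat@A [dev=B feat=A main=C topic=B]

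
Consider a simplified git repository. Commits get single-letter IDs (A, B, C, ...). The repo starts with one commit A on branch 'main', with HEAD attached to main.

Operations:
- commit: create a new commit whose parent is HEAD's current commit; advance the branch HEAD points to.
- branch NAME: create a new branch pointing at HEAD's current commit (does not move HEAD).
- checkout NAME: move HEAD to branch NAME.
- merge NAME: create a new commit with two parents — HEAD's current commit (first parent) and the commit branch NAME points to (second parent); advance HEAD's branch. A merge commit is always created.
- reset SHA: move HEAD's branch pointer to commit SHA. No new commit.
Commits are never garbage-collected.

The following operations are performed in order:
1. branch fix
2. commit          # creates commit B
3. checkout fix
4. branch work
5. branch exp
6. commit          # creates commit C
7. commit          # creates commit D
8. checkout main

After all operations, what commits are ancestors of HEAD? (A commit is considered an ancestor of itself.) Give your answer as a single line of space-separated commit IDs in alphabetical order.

Answer: A B

Derivation:
After op 1 (branch): HEAD=main@A [fix=A main=A]
After op 2 (commit): HEAD=main@B [fix=A main=B]
After op 3 (checkout): HEAD=fix@A [fix=A main=B]
After op 4 (branch): HEAD=fix@A [fix=A main=B work=A]
After op 5 (branch): HEAD=fix@A [exp=A fix=A main=B work=A]
After op 6 (commit): HEAD=fix@C [exp=A fix=C main=B work=A]
After op 7 (commit): HEAD=fix@D [exp=A fix=D main=B work=A]
After op 8 (checkout): HEAD=main@B [exp=A fix=D main=B work=A]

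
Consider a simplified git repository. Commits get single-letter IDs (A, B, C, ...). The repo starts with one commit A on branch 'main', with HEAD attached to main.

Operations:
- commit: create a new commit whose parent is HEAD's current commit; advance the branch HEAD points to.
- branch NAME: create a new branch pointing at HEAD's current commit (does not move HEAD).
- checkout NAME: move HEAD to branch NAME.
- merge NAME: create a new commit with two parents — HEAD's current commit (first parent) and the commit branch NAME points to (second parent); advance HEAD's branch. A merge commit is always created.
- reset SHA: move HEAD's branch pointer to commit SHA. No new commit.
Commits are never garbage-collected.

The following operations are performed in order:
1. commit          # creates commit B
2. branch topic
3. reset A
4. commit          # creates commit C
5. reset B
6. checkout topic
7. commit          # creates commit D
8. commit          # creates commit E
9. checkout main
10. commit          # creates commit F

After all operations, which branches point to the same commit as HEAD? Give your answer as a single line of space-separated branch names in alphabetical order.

After op 1 (commit): HEAD=main@B [main=B]
After op 2 (branch): HEAD=main@B [main=B topic=B]
After op 3 (reset): HEAD=main@A [main=A topic=B]
After op 4 (commit): HEAD=main@C [main=C topic=B]
After op 5 (reset): HEAD=main@B [main=B topic=B]
After op 6 (checkout): HEAD=topic@B [main=B topic=B]
After op 7 (commit): HEAD=topic@D [main=B topic=D]
After op 8 (commit): HEAD=topic@E [main=B topic=E]
After op 9 (checkout): HEAD=main@B [main=B topic=E]
After op 10 (commit): HEAD=main@F [main=F topic=E]

Answer: main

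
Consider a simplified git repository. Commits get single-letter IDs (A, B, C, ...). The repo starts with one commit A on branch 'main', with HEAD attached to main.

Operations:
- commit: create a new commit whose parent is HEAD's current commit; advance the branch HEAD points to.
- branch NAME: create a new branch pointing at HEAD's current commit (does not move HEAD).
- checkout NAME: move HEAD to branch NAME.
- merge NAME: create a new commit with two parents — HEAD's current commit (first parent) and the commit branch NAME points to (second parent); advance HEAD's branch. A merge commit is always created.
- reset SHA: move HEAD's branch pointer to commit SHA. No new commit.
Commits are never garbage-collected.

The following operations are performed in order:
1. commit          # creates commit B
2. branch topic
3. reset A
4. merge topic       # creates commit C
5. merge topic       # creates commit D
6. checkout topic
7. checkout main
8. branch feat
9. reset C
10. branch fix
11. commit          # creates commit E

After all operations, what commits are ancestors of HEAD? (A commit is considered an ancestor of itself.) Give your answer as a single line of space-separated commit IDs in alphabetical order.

Answer: A B C E

Derivation:
After op 1 (commit): HEAD=main@B [main=B]
After op 2 (branch): HEAD=main@B [main=B topic=B]
After op 3 (reset): HEAD=main@A [main=A topic=B]
After op 4 (merge): HEAD=main@C [main=C topic=B]
After op 5 (merge): HEAD=main@D [main=D topic=B]
After op 6 (checkout): HEAD=topic@B [main=D topic=B]
After op 7 (checkout): HEAD=main@D [main=D topic=B]
After op 8 (branch): HEAD=main@D [feat=D main=D topic=B]
After op 9 (reset): HEAD=main@C [feat=D main=C topic=B]
After op 10 (branch): HEAD=main@C [feat=D fix=C main=C topic=B]
After op 11 (commit): HEAD=main@E [feat=D fix=C main=E topic=B]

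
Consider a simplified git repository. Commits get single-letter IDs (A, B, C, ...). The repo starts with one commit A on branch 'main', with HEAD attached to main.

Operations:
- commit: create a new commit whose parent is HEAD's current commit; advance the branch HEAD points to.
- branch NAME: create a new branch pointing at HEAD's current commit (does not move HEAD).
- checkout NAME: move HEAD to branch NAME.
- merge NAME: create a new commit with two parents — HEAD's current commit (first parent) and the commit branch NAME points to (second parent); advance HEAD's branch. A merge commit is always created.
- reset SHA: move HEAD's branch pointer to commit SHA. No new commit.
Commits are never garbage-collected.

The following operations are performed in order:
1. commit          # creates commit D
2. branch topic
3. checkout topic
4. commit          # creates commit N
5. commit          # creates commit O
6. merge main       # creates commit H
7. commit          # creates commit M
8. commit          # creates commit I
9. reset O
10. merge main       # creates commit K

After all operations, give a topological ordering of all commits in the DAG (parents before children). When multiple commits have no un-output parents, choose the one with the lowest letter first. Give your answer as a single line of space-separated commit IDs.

Answer: A D N O H K M I

Derivation:
After op 1 (commit): HEAD=main@D [main=D]
After op 2 (branch): HEAD=main@D [main=D topic=D]
After op 3 (checkout): HEAD=topic@D [main=D topic=D]
After op 4 (commit): HEAD=topic@N [main=D topic=N]
After op 5 (commit): HEAD=topic@O [main=D topic=O]
After op 6 (merge): HEAD=topic@H [main=D topic=H]
After op 7 (commit): HEAD=topic@M [main=D topic=M]
After op 8 (commit): HEAD=topic@I [main=D topic=I]
After op 9 (reset): HEAD=topic@O [main=D topic=O]
After op 10 (merge): HEAD=topic@K [main=D topic=K]
commit A: parents=[]
commit D: parents=['A']
commit H: parents=['O', 'D']
commit I: parents=['M']
commit K: parents=['O', 'D']
commit M: parents=['H']
commit N: parents=['D']
commit O: parents=['N']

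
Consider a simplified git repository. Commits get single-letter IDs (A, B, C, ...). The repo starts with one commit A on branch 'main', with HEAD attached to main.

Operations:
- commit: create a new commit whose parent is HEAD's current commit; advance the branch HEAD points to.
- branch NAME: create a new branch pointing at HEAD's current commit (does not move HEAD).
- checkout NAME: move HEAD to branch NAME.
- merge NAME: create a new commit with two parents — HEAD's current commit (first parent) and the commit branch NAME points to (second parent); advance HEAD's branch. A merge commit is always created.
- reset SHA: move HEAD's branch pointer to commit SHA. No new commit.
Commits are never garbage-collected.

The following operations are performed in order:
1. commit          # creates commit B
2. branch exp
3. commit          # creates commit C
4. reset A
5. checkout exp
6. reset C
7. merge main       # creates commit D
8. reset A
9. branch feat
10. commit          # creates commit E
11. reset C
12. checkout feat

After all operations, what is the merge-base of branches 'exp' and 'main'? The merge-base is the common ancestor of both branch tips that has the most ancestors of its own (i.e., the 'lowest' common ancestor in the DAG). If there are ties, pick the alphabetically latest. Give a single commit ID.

Answer: A

Derivation:
After op 1 (commit): HEAD=main@B [main=B]
After op 2 (branch): HEAD=main@B [exp=B main=B]
After op 3 (commit): HEAD=main@C [exp=B main=C]
After op 4 (reset): HEAD=main@A [exp=B main=A]
After op 5 (checkout): HEAD=exp@B [exp=B main=A]
After op 6 (reset): HEAD=exp@C [exp=C main=A]
After op 7 (merge): HEAD=exp@D [exp=D main=A]
After op 8 (reset): HEAD=exp@A [exp=A main=A]
After op 9 (branch): HEAD=exp@A [exp=A feat=A main=A]
After op 10 (commit): HEAD=exp@E [exp=E feat=A main=A]
After op 11 (reset): HEAD=exp@C [exp=C feat=A main=A]
After op 12 (checkout): HEAD=feat@A [exp=C feat=A main=A]
ancestors(exp=C): ['A', 'B', 'C']
ancestors(main=A): ['A']
common: ['A']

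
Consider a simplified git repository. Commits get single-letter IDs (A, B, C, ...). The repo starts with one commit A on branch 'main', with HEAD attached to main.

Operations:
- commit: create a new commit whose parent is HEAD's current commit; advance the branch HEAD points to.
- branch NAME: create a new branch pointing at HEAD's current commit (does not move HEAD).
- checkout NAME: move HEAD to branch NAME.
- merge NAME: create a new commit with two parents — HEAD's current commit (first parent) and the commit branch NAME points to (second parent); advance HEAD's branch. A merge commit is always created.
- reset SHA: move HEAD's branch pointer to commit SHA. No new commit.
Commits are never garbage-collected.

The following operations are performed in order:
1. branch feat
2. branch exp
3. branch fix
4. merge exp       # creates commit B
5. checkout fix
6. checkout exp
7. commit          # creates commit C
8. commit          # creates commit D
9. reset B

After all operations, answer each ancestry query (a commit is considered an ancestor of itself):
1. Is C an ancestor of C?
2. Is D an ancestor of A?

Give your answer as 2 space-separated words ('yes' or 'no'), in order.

After op 1 (branch): HEAD=main@A [feat=A main=A]
After op 2 (branch): HEAD=main@A [exp=A feat=A main=A]
After op 3 (branch): HEAD=main@A [exp=A feat=A fix=A main=A]
After op 4 (merge): HEAD=main@B [exp=A feat=A fix=A main=B]
After op 5 (checkout): HEAD=fix@A [exp=A feat=A fix=A main=B]
After op 6 (checkout): HEAD=exp@A [exp=A feat=A fix=A main=B]
After op 7 (commit): HEAD=exp@C [exp=C feat=A fix=A main=B]
After op 8 (commit): HEAD=exp@D [exp=D feat=A fix=A main=B]
After op 9 (reset): HEAD=exp@B [exp=B feat=A fix=A main=B]
ancestors(C) = {A,C}; C in? yes
ancestors(A) = {A}; D in? no

Answer: yes no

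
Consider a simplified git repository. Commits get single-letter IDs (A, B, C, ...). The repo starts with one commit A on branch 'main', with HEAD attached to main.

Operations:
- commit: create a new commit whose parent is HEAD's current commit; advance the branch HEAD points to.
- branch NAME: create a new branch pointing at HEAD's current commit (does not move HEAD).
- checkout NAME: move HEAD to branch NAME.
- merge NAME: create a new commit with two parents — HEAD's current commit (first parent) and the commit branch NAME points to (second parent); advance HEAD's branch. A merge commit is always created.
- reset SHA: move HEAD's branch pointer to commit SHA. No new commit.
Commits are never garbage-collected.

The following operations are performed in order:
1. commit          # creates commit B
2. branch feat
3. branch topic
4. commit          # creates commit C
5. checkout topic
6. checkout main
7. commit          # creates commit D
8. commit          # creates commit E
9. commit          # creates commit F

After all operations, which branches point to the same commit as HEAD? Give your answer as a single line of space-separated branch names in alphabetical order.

After op 1 (commit): HEAD=main@B [main=B]
After op 2 (branch): HEAD=main@B [feat=B main=B]
After op 3 (branch): HEAD=main@B [feat=B main=B topic=B]
After op 4 (commit): HEAD=main@C [feat=B main=C topic=B]
After op 5 (checkout): HEAD=topic@B [feat=B main=C topic=B]
After op 6 (checkout): HEAD=main@C [feat=B main=C topic=B]
After op 7 (commit): HEAD=main@D [feat=B main=D topic=B]
After op 8 (commit): HEAD=main@E [feat=B main=E topic=B]
After op 9 (commit): HEAD=main@F [feat=B main=F topic=B]

Answer: main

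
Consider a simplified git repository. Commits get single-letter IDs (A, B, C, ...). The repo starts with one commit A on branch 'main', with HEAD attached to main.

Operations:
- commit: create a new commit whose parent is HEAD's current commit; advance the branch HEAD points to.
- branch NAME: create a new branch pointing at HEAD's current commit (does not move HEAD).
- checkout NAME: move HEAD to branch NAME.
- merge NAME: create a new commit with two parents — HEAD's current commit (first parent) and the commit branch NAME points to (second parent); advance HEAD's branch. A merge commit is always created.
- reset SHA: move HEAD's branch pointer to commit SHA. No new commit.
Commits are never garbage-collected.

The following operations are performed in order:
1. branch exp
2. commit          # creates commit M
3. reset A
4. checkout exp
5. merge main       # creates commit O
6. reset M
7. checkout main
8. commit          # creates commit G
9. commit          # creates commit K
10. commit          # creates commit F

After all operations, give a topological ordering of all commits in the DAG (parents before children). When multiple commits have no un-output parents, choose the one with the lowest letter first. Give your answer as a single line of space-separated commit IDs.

After op 1 (branch): HEAD=main@A [exp=A main=A]
After op 2 (commit): HEAD=main@M [exp=A main=M]
After op 3 (reset): HEAD=main@A [exp=A main=A]
After op 4 (checkout): HEAD=exp@A [exp=A main=A]
After op 5 (merge): HEAD=exp@O [exp=O main=A]
After op 6 (reset): HEAD=exp@M [exp=M main=A]
After op 7 (checkout): HEAD=main@A [exp=M main=A]
After op 8 (commit): HEAD=main@G [exp=M main=G]
After op 9 (commit): HEAD=main@K [exp=M main=K]
After op 10 (commit): HEAD=main@F [exp=M main=F]
commit A: parents=[]
commit F: parents=['K']
commit G: parents=['A']
commit K: parents=['G']
commit M: parents=['A']
commit O: parents=['A', 'A']

Answer: A G K F M O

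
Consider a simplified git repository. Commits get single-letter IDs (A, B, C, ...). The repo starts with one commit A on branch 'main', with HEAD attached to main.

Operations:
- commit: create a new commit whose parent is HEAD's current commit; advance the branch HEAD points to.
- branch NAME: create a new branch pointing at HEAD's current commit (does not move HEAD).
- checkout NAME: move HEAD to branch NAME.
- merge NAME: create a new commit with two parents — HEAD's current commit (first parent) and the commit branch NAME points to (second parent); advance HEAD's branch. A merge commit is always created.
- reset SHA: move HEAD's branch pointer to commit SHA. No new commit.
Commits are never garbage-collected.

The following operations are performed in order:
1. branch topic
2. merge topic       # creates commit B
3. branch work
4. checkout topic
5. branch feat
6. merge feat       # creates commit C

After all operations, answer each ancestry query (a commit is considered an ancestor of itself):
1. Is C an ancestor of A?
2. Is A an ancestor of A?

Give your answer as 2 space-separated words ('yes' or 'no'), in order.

Answer: no yes

Derivation:
After op 1 (branch): HEAD=main@A [main=A topic=A]
After op 2 (merge): HEAD=main@B [main=B topic=A]
After op 3 (branch): HEAD=main@B [main=B topic=A work=B]
After op 4 (checkout): HEAD=topic@A [main=B topic=A work=B]
After op 5 (branch): HEAD=topic@A [feat=A main=B topic=A work=B]
After op 6 (merge): HEAD=topic@C [feat=A main=B topic=C work=B]
ancestors(A) = {A}; C in? no
ancestors(A) = {A}; A in? yes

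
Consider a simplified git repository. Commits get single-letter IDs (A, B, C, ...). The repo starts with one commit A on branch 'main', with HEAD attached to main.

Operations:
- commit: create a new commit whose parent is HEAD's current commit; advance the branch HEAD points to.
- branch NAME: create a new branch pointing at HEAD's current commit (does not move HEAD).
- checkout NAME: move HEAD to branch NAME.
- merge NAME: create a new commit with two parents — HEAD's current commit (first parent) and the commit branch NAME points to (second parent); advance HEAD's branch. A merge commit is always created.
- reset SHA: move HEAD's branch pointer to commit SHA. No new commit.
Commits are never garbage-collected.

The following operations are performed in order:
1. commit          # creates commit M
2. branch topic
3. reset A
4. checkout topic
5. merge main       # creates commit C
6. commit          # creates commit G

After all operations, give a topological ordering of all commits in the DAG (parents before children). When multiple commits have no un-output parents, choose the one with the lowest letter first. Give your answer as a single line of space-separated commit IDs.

Answer: A M C G

Derivation:
After op 1 (commit): HEAD=main@M [main=M]
After op 2 (branch): HEAD=main@M [main=M topic=M]
After op 3 (reset): HEAD=main@A [main=A topic=M]
After op 4 (checkout): HEAD=topic@M [main=A topic=M]
After op 5 (merge): HEAD=topic@C [main=A topic=C]
After op 6 (commit): HEAD=topic@G [main=A topic=G]
commit A: parents=[]
commit C: parents=['M', 'A']
commit G: parents=['C']
commit M: parents=['A']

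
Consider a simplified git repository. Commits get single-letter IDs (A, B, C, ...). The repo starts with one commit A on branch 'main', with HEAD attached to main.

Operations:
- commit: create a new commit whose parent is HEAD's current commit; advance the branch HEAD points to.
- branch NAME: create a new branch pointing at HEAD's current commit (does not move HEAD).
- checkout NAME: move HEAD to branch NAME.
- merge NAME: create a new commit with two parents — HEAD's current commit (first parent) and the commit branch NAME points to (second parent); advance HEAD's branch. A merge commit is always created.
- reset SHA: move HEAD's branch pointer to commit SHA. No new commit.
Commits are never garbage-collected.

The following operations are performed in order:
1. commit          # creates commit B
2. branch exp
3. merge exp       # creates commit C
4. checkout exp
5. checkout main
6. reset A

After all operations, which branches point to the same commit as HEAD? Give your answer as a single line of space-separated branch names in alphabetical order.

Answer: main

Derivation:
After op 1 (commit): HEAD=main@B [main=B]
After op 2 (branch): HEAD=main@B [exp=B main=B]
After op 3 (merge): HEAD=main@C [exp=B main=C]
After op 4 (checkout): HEAD=exp@B [exp=B main=C]
After op 5 (checkout): HEAD=main@C [exp=B main=C]
After op 6 (reset): HEAD=main@A [exp=B main=A]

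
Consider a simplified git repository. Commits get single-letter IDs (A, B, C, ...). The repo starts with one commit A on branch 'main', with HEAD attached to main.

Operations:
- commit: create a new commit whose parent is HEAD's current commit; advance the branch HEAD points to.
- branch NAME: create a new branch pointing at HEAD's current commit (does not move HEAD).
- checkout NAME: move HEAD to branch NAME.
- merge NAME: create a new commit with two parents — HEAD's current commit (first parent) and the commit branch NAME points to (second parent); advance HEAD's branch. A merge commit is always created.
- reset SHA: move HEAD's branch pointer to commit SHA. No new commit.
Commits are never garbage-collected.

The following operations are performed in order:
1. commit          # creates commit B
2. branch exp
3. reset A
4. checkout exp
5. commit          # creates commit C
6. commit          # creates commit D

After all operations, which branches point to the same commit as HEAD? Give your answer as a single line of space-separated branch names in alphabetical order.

Answer: exp

Derivation:
After op 1 (commit): HEAD=main@B [main=B]
After op 2 (branch): HEAD=main@B [exp=B main=B]
After op 3 (reset): HEAD=main@A [exp=B main=A]
After op 4 (checkout): HEAD=exp@B [exp=B main=A]
After op 5 (commit): HEAD=exp@C [exp=C main=A]
After op 6 (commit): HEAD=exp@D [exp=D main=A]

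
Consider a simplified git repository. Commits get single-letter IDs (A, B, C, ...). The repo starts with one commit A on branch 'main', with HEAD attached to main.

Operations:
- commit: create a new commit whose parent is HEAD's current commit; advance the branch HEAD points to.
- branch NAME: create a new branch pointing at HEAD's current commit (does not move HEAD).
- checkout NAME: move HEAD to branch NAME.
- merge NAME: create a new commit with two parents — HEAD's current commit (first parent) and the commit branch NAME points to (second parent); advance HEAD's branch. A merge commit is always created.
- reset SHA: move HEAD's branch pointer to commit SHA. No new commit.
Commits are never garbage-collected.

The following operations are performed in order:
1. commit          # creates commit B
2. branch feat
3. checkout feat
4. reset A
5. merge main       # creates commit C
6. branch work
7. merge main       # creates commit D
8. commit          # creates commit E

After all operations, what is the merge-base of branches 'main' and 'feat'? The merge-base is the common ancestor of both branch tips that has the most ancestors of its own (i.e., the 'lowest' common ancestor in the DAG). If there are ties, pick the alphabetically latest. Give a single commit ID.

Answer: B

Derivation:
After op 1 (commit): HEAD=main@B [main=B]
After op 2 (branch): HEAD=main@B [feat=B main=B]
After op 3 (checkout): HEAD=feat@B [feat=B main=B]
After op 4 (reset): HEAD=feat@A [feat=A main=B]
After op 5 (merge): HEAD=feat@C [feat=C main=B]
After op 6 (branch): HEAD=feat@C [feat=C main=B work=C]
After op 7 (merge): HEAD=feat@D [feat=D main=B work=C]
After op 8 (commit): HEAD=feat@E [feat=E main=B work=C]
ancestors(main=B): ['A', 'B']
ancestors(feat=E): ['A', 'B', 'C', 'D', 'E']
common: ['A', 'B']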